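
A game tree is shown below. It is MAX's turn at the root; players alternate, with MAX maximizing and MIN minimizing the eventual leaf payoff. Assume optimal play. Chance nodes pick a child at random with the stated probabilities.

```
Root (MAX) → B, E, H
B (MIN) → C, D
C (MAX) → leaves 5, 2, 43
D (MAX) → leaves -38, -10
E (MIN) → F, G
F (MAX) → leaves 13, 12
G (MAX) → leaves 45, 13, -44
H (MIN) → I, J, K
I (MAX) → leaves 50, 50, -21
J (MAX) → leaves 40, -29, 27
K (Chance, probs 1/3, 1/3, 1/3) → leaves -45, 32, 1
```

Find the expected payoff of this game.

C (MAX): max(5, 2, 43) = 43
D (MAX): max(-38, -10) = -10
B (MIN): min(43, -10) = -10
F (MAX): max(13, 12) = 13
G (MAX): max(45, 13, -44) = 45
E (MIN): min(13, 45) = 13
I (MAX): max(50, 50, -21) = 50
J (MAX): max(40, -29, 27) = 40
K (Chance): 1/3·-45 + 1/3·32 + 1/3·1 = -4
H (MIN): min(50, 40, -4) = -4
Root (MAX): max(-10, 13, -4) = 13

13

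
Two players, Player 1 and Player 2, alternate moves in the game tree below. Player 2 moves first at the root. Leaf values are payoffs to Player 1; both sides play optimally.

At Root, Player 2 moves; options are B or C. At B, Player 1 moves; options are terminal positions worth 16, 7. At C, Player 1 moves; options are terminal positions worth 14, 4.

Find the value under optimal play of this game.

B (Player 1): max(16, 7) = 16
C (Player 1): max(14, 4) = 14
Root (Player 2): min(16, 14) = 14

14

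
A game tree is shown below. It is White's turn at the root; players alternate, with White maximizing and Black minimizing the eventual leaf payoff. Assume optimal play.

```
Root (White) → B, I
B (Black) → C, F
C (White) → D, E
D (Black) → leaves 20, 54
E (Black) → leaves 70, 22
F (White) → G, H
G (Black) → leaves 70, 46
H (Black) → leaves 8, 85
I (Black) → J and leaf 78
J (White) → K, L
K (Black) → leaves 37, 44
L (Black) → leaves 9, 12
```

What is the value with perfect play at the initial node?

D (Black): min(20, 54) = 20
E (Black): min(70, 22) = 22
C (White): max(20, 22) = 22
G (Black): min(70, 46) = 46
H (Black): min(8, 85) = 8
F (White): max(46, 8) = 46
B (Black): min(22, 46) = 22
K (Black): min(37, 44) = 37
L (Black): min(9, 12) = 9
J (White): max(37, 9) = 37
I (Black): min(37, 78) = 37
Root (White): max(22, 37) = 37

37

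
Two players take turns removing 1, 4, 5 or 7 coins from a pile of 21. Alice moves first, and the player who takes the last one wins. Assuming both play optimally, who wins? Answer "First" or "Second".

First

i:   0  1  2  3  4  5  6  7  8  9 10 11 12 13 14 15 16 17 18 19 20 21
     L  W  L  W  W  W  W  W  L  W  L  W  W  W  W  W  L  W  L  W  W  W
Position 21 is W, so the first player wins.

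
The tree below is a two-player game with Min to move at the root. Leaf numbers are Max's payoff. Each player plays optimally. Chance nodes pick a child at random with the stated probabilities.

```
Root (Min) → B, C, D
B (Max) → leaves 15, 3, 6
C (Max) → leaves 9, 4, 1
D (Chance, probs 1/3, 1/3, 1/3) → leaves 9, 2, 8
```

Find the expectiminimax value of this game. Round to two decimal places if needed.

6.33

B (Max): max(15, 3, 6) = 15
C (Max): max(9, 4, 1) = 9
D (Chance): 1/3·9 + 1/3·2 + 1/3·8 = 6.33
Root (Min): min(15, 9, 6.33) = 6.33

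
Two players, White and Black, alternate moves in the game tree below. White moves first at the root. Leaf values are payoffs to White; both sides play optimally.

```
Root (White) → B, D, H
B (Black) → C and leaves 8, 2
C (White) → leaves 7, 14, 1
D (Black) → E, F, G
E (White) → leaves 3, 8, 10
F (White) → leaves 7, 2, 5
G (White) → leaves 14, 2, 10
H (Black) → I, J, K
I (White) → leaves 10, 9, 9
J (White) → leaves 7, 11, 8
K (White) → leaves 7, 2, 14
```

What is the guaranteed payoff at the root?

C (White): max(7, 14, 1) = 14
B (Black): min(14, 8, 2) = 2
E (White): max(3, 8, 10) = 10
F (White): max(7, 2, 5) = 7
G (White): max(14, 2, 10) = 14
D (Black): min(10, 7, 14) = 7
I (White): max(10, 9, 9) = 10
J (White): max(7, 11, 8) = 11
K (White): max(7, 2, 14) = 14
H (Black): min(10, 11, 14) = 10
Root (White): max(2, 7, 10) = 10

10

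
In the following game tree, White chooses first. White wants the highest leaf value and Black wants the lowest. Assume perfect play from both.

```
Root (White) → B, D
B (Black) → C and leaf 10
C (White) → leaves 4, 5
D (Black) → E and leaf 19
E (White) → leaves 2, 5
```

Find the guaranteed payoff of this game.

5

C (White): max(4, 5) = 5
B (Black): min(5, 10) = 5
E (White): max(2, 5) = 5
D (Black): min(5, 19) = 5
Root (White): max(5, 5) = 5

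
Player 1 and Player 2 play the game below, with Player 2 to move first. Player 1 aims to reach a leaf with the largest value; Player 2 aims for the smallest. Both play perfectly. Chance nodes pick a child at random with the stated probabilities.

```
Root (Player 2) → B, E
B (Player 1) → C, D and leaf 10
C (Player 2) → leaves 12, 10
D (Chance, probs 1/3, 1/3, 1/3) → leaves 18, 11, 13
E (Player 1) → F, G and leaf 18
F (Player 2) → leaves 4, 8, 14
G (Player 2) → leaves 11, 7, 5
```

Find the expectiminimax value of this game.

C (Player 2): min(12, 10) = 10
D (Chance): 1/3·18 + 1/3·11 + 1/3·13 = 14
B (Player 1): max(10, 14, 10) = 14
F (Player 2): min(4, 8, 14) = 4
G (Player 2): min(11, 7, 5) = 5
E (Player 1): max(4, 5, 18) = 18
Root (Player 2): min(14, 18) = 14

14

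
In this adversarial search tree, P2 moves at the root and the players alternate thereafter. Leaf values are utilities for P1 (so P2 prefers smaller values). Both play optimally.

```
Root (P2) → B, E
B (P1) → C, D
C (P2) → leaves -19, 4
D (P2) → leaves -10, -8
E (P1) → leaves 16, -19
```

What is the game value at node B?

-10

C: min(-19, 4) = -19
D: min(-10, -8) = -10
B: max(-19, -10) = -10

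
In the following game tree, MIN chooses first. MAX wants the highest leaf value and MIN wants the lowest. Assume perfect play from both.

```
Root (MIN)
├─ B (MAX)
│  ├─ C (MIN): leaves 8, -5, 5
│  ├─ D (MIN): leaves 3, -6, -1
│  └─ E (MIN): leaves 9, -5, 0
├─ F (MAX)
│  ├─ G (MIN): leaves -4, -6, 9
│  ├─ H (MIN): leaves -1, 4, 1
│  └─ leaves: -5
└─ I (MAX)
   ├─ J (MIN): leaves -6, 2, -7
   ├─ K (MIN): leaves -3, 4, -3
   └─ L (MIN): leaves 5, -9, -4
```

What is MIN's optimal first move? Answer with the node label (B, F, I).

C (MIN): min(8, -5, 5) = -5
D (MIN): min(3, -6, -1) = -6
E (MIN): min(9, -5, 0) = -5
B (MAX): max(-5, -6, -5) = -5
G (MIN): min(-4, -6, 9) = -6
H (MIN): min(-1, 4, 1) = -1
F (MAX): max(-6, -1, -5) = -1
J (MIN): min(-6, 2, -7) = -7
K (MIN): min(-3, 4, -3) = -3
L (MIN): min(5, -9, -4) = -9
I (MAX): max(-7, -3, -9) = -3
Root (MIN): min(-5, -1, -3) = -5
MIN picks the child with the lowest value: B (value -5).

B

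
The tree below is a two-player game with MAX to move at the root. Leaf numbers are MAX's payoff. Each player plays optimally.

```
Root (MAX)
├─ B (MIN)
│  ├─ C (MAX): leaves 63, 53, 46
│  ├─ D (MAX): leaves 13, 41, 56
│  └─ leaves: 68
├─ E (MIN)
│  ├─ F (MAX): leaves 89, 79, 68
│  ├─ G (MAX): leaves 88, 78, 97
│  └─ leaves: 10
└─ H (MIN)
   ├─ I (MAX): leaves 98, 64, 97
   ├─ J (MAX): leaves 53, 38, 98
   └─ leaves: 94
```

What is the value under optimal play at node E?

10

F: max(89, 79, 68) = 89
G: max(88, 78, 97) = 97
E: min(89, 97, 10) = 10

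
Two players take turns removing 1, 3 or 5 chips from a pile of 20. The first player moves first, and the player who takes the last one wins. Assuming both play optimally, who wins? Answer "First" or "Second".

Second

Compute winning (W) and losing (L) positions by backward induction:
i:   0  1  2  3  4  5  6  7  8  9 10 11 12 13 14 15 16 17 18 19 20
     L  W  L  W  L  W  L  W  L  W  L  W  L  W  L  W  L  W  L  W  L
Position 20 is L, so the second player wins.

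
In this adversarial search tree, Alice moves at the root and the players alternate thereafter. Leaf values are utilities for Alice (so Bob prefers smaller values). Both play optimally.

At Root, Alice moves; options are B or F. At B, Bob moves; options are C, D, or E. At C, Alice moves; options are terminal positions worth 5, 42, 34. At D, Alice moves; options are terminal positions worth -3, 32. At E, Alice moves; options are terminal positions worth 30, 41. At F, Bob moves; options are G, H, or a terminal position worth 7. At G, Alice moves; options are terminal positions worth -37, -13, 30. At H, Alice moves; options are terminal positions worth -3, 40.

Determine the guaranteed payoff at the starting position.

32

C (Alice): max(5, 42, 34) = 42
D (Alice): max(-3, 32) = 32
E (Alice): max(30, 41) = 41
B (Bob): min(42, 32, 41) = 32
G (Alice): max(-37, -13, 30) = 30
H (Alice): max(-3, 40) = 40
F (Bob): min(30, 40, 7) = 7
Root (Alice): max(32, 7) = 32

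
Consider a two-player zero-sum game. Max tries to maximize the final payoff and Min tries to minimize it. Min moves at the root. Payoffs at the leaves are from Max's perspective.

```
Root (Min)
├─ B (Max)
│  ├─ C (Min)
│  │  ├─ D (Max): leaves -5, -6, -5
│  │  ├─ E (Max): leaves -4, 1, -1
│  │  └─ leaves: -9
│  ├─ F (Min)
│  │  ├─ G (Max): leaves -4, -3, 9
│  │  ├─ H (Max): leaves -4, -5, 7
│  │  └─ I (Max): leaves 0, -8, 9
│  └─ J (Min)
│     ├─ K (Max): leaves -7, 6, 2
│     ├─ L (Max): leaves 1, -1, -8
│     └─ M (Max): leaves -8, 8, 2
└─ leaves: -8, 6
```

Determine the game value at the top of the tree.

-8

D (Max): max(-5, -6, -5) = -5
E (Max): max(-4, 1, -1) = 1
C (Min): min(-5, 1, -9) = -9
G (Max): max(-4, -3, 9) = 9
H (Max): max(-4, -5, 7) = 7
I (Max): max(0, -8, 9) = 9
F (Min): min(9, 7, 9) = 7
K (Max): max(-7, 6, 2) = 6
L (Max): max(1, -1, -8) = 1
M (Max): max(-8, 8, 2) = 8
J (Min): min(6, 1, 8) = 1
B (Max): max(-9, 7, 1) = 7
Root (Min): min(7, -8, 6) = -8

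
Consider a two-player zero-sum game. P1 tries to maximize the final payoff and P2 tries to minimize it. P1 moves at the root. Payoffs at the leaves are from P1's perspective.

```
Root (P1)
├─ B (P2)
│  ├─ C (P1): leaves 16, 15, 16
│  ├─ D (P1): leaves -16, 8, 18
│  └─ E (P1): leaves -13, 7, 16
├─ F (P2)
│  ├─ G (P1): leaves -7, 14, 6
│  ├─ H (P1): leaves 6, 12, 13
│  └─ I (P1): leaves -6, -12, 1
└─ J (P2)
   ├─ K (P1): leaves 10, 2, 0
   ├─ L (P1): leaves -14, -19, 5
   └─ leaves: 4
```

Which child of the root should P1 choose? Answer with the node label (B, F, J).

C (P1): max(16, 15, 16) = 16
D (P1): max(-16, 8, 18) = 18
E (P1): max(-13, 7, 16) = 16
B (P2): min(16, 18, 16) = 16
G (P1): max(-7, 14, 6) = 14
H (P1): max(6, 12, 13) = 13
I (P1): max(-6, -12, 1) = 1
F (P2): min(14, 13, 1) = 1
K (P1): max(10, 2, 0) = 10
L (P1): max(-14, -19, 5) = 5
J (P2): min(10, 5, 4) = 4
Root (P1): max(16, 1, 4) = 16
P1 picks the child with the highest value: B (value 16).

B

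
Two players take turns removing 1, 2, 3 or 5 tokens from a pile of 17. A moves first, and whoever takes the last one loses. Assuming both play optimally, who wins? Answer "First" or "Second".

Second

Positions where the player to move wins (W) vs loses (L):
i:   0  1  2  3  4  5  6  7  8  9 10 11 12 13 14 15 16 17
     W  L  W  W  W  L  W  W  W  L  W  W  W  L  W  W  W  L
Position 17 is L, so the second player wins.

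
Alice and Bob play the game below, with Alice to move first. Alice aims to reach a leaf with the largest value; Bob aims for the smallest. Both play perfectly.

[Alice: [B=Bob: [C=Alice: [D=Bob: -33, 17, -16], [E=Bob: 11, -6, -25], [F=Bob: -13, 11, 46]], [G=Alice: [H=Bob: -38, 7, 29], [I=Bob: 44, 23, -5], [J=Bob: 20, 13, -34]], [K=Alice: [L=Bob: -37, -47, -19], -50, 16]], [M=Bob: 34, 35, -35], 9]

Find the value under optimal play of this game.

D (Bob): min(-33, 17, -16) = -33
E (Bob): min(11, -6, -25) = -25
F (Bob): min(-13, 11, 46) = -13
C (Alice): max(-33, -25, -13) = -13
H (Bob): min(-38, 7, 29) = -38
I (Bob): min(44, 23, -5) = -5
J (Bob): min(20, 13, -34) = -34
G (Alice): max(-38, -5, -34) = -5
L (Bob): min(-37, -47, -19) = -47
K (Alice): max(-47, -50, 16) = 16
B (Bob): min(-13, -5, 16) = -13
M (Bob): min(34, 35, -35) = -35
Root (Alice): max(-13, -35, 9) = 9

9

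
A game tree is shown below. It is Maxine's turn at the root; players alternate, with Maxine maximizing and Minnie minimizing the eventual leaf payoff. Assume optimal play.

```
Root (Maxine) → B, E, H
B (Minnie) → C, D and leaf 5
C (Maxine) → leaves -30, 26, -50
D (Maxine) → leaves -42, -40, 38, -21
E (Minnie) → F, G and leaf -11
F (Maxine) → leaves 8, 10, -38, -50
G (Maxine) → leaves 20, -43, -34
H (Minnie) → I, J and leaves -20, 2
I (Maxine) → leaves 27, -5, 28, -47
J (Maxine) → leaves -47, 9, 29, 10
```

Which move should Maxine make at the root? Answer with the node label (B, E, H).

C (Maxine): max(-30, 26, -50) = 26
D (Maxine): max(-42, -40, 38, -21) = 38
B (Minnie): min(26, 38, 5) = 5
F (Maxine): max(8, 10, -38, -50) = 10
G (Maxine): max(20, -43, -34) = 20
E (Minnie): min(10, 20, -11) = -11
I (Maxine): max(27, -5, 28, -47) = 28
J (Maxine): max(-47, 9, 29, 10) = 29
H (Minnie): min(28, 29, -20, 2) = -20
Root (Maxine): max(5, -11, -20) = 5
Maxine picks the child with the highest value: B (value 5).

B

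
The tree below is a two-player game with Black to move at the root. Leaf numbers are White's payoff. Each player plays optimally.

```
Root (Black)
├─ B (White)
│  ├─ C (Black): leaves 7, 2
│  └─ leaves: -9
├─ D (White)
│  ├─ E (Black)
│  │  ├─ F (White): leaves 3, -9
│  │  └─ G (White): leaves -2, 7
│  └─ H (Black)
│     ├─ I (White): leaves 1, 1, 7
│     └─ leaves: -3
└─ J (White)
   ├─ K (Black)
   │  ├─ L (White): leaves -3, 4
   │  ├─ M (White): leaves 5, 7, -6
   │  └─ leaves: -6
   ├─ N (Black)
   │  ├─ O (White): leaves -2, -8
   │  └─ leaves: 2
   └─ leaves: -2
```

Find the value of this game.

-2

C (Black): min(7, 2) = 2
B (White): max(2, -9) = 2
F (White): max(3, -9) = 3
G (White): max(-2, 7) = 7
E (Black): min(3, 7) = 3
I (White): max(1, 1, 7) = 7
H (Black): min(7, -3) = -3
D (White): max(3, -3) = 3
L (White): max(-3, 4) = 4
M (White): max(5, 7, -6) = 7
K (Black): min(4, 7, -6) = -6
O (White): max(-2, -8) = -2
N (Black): min(-2, 2) = -2
J (White): max(-6, -2, -2) = -2
Root (Black): min(2, 3, -2) = -2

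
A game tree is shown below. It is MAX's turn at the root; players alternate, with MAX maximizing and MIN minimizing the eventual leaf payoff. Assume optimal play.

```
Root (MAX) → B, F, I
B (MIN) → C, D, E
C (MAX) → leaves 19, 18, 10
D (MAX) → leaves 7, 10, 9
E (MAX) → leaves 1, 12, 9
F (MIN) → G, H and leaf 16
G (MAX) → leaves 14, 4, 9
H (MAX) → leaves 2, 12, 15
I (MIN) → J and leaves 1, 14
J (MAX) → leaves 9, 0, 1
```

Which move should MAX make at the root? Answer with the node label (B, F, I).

F

C (MAX): max(19, 18, 10) = 19
D (MAX): max(7, 10, 9) = 10
E (MAX): max(1, 12, 9) = 12
B (MIN): min(19, 10, 12) = 10
G (MAX): max(14, 4, 9) = 14
H (MAX): max(2, 12, 15) = 15
F (MIN): min(14, 15, 16) = 14
J (MAX): max(9, 0, 1) = 9
I (MIN): min(9, 1, 14) = 1
Root (MAX): max(10, 14, 1) = 14
MAX picks the child with the highest value: F (value 14).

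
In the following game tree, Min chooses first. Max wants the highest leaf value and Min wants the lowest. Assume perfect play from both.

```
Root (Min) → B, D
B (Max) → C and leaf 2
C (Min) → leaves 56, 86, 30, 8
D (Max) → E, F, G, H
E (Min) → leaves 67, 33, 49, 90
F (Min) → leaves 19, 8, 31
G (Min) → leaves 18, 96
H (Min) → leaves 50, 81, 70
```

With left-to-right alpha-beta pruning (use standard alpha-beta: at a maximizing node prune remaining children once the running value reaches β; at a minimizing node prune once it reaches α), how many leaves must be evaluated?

9

C [α=-∞,β=+∞]: v=8
B [α=-∞,β=+∞]: v=8
E [α=-∞,β=8]: v=33
D [α=-∞,β=8]: v=33 after child 1 ≥ β → β-cutoff, skip 3
Root [α=-∞,β=+∞]: v=8
Leaves evaluated: 9 of 17.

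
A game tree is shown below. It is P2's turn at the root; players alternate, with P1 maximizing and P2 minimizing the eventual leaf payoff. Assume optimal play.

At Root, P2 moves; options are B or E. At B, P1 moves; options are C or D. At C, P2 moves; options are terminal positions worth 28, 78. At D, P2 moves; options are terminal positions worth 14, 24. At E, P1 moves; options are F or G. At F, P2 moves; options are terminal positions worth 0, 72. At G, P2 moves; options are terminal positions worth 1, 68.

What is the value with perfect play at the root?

C (P2): min(28, 78) = 28
D (P2): min(14, 24) = 14
B (P1): max(28, 14) = 28
F (P2): min(0, 72) = 0
G (P2): min(1, 68) = 1
E (P1): max(0, 1) = 1
Root (P2): min(28, 1) = 1

1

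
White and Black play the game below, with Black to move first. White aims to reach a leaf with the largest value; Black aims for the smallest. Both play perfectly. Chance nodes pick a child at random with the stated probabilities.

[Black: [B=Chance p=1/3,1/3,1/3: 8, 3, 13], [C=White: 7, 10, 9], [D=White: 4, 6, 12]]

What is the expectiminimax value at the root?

8

B (Chance): 1/3·8 + 1/3·3 + 1/3·13 = 8
C (White): max(7, 10, 9) = 10
D (White): max(4, 6, 12) = 12
Root (Black): min(8, 10, 12) = 8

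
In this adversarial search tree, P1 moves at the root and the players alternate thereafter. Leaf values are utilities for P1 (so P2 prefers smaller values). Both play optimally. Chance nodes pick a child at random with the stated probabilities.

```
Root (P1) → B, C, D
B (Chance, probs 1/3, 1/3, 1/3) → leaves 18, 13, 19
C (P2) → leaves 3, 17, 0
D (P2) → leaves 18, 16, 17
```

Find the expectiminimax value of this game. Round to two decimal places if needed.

16.67

B (Chance): 1/3·18 + 1/3·13 + 1/3·19 = 16.67
C (P2): min(3, 17, 0) = 0
D (P2): min(18, 16, 17) = 16
Root (P1): max(16.67, 0, 16) = 16.67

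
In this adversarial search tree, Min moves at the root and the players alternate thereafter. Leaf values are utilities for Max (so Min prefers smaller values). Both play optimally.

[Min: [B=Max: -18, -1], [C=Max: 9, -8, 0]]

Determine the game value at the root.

B (Max): max(-18, -1) = -1
C (Max): max(9, -8, 0) = 9
Root (Min): min(-1, 9) = -1

-1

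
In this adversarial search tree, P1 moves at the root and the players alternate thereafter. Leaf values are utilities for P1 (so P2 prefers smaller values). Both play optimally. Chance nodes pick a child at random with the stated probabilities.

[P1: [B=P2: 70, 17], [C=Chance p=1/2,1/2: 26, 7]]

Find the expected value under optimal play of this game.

17

B (P2): min(70, 17) = 17
C (Chance): 1/2·26 + 1/2·7 = 16.5
Root (P1): max(17, 16.5) = 17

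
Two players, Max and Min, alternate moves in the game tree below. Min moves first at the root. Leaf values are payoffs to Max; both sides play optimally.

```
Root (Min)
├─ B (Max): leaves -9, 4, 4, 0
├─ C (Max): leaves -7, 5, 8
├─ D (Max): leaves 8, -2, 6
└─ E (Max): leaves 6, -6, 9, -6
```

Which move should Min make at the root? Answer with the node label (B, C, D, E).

B (Max): max(-9, 4, 4, 0) = 4
C (Max): max(-7, 5, 8) = 8
D (Max): max(8, -2, 6) = 8
E (Max): max(6, -6, 9, -6) = 9
Root (Min): min(4, 8, 8, 9) = 4
Min picks the child with the lowest value: B (value 4).

B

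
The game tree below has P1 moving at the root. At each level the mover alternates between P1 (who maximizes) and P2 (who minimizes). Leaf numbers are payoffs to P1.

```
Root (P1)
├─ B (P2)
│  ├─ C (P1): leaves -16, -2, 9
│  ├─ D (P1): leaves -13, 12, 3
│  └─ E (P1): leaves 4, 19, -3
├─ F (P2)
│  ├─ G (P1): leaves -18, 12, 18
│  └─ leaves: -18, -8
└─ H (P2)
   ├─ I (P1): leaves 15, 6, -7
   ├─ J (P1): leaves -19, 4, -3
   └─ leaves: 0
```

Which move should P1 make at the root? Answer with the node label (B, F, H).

C (P1): max(-16, -2, 9) = 9
D (P1): max(-13, 12, 3) = 12
E (P1): max(4, 19, -3) = 19
B (P2): min(9, 12, 19) = 9
G (P1): max(-18, 12, 18) = 18
F (P2): min(18, -18, -8) = -18
I (P1): max(15, 6, -7) = 15
J (P1): max(-19, 4, -3) = 4
H (P2): min(15, 4, 0) = 0
Root (P1): max(9, -18, 0) = 9
P1 picks the child with the highest value: B (value 9).

B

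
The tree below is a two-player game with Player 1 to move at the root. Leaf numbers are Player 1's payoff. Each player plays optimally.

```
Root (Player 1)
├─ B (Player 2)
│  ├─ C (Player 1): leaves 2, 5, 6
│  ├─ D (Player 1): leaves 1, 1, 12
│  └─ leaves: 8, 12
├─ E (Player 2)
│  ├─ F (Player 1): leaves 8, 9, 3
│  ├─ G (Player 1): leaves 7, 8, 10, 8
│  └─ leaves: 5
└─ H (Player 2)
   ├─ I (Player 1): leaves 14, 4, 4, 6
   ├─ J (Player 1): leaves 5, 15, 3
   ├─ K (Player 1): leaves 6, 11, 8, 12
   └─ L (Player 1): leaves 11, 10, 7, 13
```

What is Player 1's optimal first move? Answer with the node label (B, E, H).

H

C (Player 1): max(2, 5, 6) = 6
D (Player 1): max(1, 1, 12) = 12
B (Player 2): min(6, 12, 8, 12) = 6
F (Player 1): max(8, 9, 3) = 9
G (Player 1): max(7, 8, 10, 8) = 10
E (Player 2): min(9, 10, 5) = 5
I (Player 1): max(14, 4, 4, 6) = 14
J (Player 1): max(5, 15, 3) = 15
K (Player 1): max(6, 11, 8, 12) = 12
L (Player 1): max(11, 10, 7, 13) = 13
H (Player 2): min(14, 15, 12, 13) = 12
Root (Player 1): max(6, 5, 12) = 12
Player 1 picks the child with the highest value: H (value 12).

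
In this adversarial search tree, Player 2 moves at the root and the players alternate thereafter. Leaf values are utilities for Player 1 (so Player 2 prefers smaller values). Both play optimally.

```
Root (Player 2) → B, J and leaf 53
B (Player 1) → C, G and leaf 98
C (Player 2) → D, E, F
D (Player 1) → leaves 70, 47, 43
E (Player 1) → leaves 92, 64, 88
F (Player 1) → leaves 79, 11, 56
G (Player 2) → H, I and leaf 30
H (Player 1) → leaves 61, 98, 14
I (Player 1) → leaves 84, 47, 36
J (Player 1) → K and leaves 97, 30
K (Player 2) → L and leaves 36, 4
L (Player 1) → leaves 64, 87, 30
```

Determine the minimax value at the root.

53

D (Player 1): max(70, 47, 43) = 70
E (Player 1): max(92, 64, 88) = 92
F (Player 1): max(79, 11, 56) = 79
C (Player 2): min(70, 92, 79) = 70
H (Player 1): max(61, 98, 14) = 98
I (Player 1): max(84, 47, 36) = 84
G (Player 2): min(98, 84, 30) = 30
B (Player 1): max(70, 30, 98) = 98
L (Player 1): max(64, 87, 30) = 87
K (Player 2): min(87, 36, 4) = 4
J (Player 1): max(4, 97, 30) = 97
Root (Player 2): min(98, 97, 53) = 53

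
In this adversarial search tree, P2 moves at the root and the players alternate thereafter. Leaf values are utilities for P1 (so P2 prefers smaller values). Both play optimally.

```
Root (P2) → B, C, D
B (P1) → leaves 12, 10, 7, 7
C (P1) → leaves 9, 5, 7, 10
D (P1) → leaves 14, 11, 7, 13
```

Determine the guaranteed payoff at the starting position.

B (P1): max(12, 10, 7, 7) = 12
C (P1): max(9, 5, 7, 10) = 10
D (P1): max(14, 11, 7, 13) = 14
Root (P2): min(12, 10, 14) = 10

10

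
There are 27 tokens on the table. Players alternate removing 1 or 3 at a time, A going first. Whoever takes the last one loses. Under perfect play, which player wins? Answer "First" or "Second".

Second

Compute winning (W) and losing (L) positions by backward induction:
i:   0  1  2  3  4  5  6  7  8  9 10 11 12 13 14 15 16 17 18 19 20 21 22 23 24 25 26 27
     W  L  W  L  W  L  W  L  W  L  W  L  W  L  W  L  W  L  W  L  W  L  W  L  W  L  W  L
Position 27 is L, so the second player wins.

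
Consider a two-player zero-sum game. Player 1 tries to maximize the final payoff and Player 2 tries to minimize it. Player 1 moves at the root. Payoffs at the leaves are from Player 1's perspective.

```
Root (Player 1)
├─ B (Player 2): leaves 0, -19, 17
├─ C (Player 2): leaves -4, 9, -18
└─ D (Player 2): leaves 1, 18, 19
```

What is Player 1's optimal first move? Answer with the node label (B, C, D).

B (Player 2): min(0, -19, 17) = -19
C (Player 2): min(-4, 9, -18) = -18
D (Player 2): min(1, 18, 19) = 1
Root (Player 1): max(-19, -18, 1) = 1
Player 1 picks the child with the highest value: D (value 1).

D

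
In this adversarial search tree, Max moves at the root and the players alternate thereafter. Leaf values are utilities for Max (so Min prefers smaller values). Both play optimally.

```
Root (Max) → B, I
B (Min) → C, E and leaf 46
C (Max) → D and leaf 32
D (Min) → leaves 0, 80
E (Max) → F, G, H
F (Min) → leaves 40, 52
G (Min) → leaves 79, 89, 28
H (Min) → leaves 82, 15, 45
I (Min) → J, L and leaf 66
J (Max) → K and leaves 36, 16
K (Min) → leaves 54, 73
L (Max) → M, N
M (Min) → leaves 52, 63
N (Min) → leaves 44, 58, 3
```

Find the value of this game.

D (Min): min(0, 80) = 0
C (Max): max(0, 32) = 32
F (Min): min(40, 52) = 40
G (Min): min(79, 89, 28) = 28
H (Min): min(82, 15, 45) = 15
E (Max): max(40, 28, 15) = 40
B (Min): min(32, 40, 46) = 32
K (Min): min(54, 73) = 54
J (Max): max(54, 36, 16) = 54
M (Min): min(52, 63) = 52
N (Min): min(44, 58, 3) = 3
L (Max): max(52, 3) = 52
I (Min): min(54, 52, 66) = 52
Root (Max): max(32, 52) = 52

52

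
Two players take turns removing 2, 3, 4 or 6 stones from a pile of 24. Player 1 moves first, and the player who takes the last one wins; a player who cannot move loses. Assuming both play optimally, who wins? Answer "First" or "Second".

Second

i:   0  1  2  3  4  5  6  7  8  9 10 11 12 13 14 15 16 17 18 19 20 21 22 23 24
     L  L  W  W  W  W  W  W  L  L  W  W  W  W  W  W  L  L  W  W  W  W  W  W  L
Position 24 is L, so the second player wins.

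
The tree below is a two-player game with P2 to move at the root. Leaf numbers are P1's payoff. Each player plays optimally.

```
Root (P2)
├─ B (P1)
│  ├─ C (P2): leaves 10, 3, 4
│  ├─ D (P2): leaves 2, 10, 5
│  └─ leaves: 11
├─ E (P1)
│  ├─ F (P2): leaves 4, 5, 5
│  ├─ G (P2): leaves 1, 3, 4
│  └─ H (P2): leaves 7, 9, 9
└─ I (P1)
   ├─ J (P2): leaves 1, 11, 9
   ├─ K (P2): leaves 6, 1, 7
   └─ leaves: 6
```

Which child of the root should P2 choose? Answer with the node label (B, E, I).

I

C (P2): min(10, 3, 4) = 3
D (P2): min(2, 10, 5) = 2
B (P1): max(3, 2, 11) = 11
F (P2): min(4, 5, 5) = 4
G (P2): min(1, 3, 4) = 1
H (P2): min(7, 9, 9) = 7
E (P1): max(4, 1, 7) = 7
J (P2): min(1, 11, 9) = 1
K (P2): min(6, 1, 7) = 1
I (P1): max(1, 1, 6) = 6
Root (P2): min(11, 7, 6) = 6
P2 picks the child with the lowest value: I (value 6).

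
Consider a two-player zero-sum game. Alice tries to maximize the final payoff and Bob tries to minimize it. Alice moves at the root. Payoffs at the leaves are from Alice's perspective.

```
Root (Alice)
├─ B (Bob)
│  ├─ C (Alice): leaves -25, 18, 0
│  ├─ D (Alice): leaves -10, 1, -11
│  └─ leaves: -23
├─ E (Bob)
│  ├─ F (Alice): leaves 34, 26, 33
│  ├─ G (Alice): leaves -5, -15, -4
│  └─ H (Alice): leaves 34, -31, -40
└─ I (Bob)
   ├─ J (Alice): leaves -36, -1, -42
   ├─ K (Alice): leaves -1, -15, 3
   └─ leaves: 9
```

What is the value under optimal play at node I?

-1

J: max(-36, -1, -42) = -1
K: max(-1, -15, 3) = 3
I: min(-1, 3, 9) = -1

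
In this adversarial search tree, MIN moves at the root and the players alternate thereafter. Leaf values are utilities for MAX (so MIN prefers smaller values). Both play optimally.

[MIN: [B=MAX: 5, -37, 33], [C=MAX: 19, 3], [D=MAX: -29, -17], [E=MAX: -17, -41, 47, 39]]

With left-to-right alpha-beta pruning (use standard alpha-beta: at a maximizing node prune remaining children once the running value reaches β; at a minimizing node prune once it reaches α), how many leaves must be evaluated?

B [α=-∞,β=+∞]: v=33
C [α=-∞,β=33]: v=19
D [α=-∞,β=19]: v=-17
E [α=-∞,β=-17]: v=-17 after child 1 ≥ β → β-cutoff, skip 3
Root [α=-∞,β=+∞]: v=-17
Leaves evaluated: 8 of 11.

8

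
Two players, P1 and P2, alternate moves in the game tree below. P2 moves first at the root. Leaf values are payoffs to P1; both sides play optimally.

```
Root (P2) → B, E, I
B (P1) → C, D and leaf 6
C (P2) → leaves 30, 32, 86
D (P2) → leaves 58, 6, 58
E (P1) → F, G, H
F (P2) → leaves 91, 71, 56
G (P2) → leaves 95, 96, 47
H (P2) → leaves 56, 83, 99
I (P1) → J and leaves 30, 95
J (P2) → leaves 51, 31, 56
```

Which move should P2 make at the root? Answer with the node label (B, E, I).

B

C (P2): min(30, 32, 86) = 30
D (P2): min(58, 6, 58) = 6
B (P1): max(30, 6, 6) = 30
F (P2): min(91, 71, 56) = 56
G (P2): min(95, 96, 47) = 47
H (P2): min(56, 83, 99) = 56
E (P1): max(56, 47, 56) = 56
J (P2): min(51, 31, 56) = 31
I (P1): max(31, 30, 95) = 95
Root (P2): min(30, 56, 95) = 30
P2 picks the child with the lowest value: B (value 30).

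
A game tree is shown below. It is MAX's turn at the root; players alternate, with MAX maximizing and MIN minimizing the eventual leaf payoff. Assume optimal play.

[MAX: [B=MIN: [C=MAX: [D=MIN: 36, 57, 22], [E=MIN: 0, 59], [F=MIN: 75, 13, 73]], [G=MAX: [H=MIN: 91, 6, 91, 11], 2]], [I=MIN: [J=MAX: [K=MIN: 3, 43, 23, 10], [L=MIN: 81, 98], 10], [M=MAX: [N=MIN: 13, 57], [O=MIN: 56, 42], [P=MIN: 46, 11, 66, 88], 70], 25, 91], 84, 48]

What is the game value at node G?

H: min(91, 6, 91, 11) = 6
G: max(6, 2) = 6

6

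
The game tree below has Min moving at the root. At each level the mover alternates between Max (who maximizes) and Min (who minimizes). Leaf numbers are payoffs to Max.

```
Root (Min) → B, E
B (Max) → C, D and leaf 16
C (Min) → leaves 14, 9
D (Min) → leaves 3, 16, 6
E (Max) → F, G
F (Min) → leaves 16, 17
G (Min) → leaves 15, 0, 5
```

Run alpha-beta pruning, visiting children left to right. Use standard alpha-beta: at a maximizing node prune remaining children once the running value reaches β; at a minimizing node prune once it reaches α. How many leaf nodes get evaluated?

C [α=-∞,β=+∞]: v=9
D [α=9,β=+∞]: v=3 after child 1 ≤ α → α-cutoff, skip 2
B [α=-∞,β=+∞]: v=16
F [α=-∞,β=16]: v=16
E [α=-∞,β=16]: v=16 after child 1 ≥ β → β-cutoff, skip 1
Root [α=-∞,β=+∞]: v=16
Leaves evaluated: 6 of 11.

6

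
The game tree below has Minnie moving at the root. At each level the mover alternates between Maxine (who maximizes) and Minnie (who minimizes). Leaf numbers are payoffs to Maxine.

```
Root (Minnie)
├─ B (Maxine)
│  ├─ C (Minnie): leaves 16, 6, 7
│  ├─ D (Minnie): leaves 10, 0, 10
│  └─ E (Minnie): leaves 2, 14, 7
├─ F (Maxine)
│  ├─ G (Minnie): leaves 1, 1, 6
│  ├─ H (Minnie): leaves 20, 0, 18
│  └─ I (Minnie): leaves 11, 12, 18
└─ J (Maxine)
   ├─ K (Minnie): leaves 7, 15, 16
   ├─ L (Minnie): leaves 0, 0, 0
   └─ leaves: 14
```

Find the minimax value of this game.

C (Minnie): min(16, 6, 7) = 6
D (Minnie): min(10, 0, 10) = 0
E (Minnie): min(2, 14, 7) = 2
B (Maxine): max(6, 0, 2) = 6
G (Minnie): min(1, 1, 6) = 1
H (Minnie): min(20, 0, 18) = 0
I (Minnie): min(11, 12, 18) = 11
F (Maxine): max(1, 0, 11) = 11
K (Minnie): min(7, 15, 16) = 7
L (Minnie): min(0, 0, 0) = 0
J (Maxine): max(7, 0, 14) = 14
Root (Minnie): min(6, 11, 14) = 6

6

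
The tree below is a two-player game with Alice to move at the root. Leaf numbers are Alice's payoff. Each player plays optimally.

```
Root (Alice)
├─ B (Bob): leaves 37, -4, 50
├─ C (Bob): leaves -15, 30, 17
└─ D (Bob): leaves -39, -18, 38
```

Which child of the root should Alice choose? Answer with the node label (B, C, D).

B

B (Bob): min(37, -4, 50) = -4
C (Bob): min(-15, 30, 17) = -15
D (Bob): min(-39, -18, 38) = -39
Root (Alice): max(-4, -15, -39) = -4
Alice picks the child with the highest value: B (value -4).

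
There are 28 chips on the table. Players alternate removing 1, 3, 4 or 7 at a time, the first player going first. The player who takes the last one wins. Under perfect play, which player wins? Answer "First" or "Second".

i:   0  1  2  3  4  5  6  7  8  9 10 11 12 13 14 15 16 17 18 19 20 21 22 23 24 25 26 27 28
     L  W  L  W  W  W  W  W  L  W  L  W  W  W  W  W  L  W  L  W  W  W  W  W  L  W  L  W  W
Position 28 is W, so the first player wins.

First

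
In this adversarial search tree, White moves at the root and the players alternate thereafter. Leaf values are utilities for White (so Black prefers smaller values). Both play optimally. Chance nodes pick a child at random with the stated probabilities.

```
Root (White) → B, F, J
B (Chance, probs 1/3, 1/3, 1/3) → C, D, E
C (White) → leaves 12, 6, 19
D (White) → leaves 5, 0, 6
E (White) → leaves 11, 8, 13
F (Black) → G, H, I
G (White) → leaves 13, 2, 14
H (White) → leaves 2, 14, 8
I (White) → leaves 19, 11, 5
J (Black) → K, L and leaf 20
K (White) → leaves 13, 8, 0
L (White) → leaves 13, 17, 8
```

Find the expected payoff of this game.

C (White): max(12, 6, 19) = 19
D (White): max(5, 0, 6) = 6
E (White): max(11, 8, 13) = 13
B (Chance): 1/3·19 + 1/3·6 + 1/3·13 = 12.67
G (White): max(13, 2, 14) = 14
H (White): max(2, 14, 8) = 14
I (White): max(19, 11, 5) = 19
F (Black): min(14, 14, 19) = 14
K (White): max(13, 8, 0) = 13
L (White): max(13, 17, 8) = 17
J (Black): min(13, 17, 20) = 13
Root (White): max(12.67, 14, 13) = 14

14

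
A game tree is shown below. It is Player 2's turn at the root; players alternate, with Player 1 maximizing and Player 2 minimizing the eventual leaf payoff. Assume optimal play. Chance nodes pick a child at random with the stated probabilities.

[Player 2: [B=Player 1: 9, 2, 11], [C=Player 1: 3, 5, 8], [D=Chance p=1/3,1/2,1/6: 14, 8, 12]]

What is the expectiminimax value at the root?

8

B (Player 1): max(9, 2, 11) = 11
C (Player 1): max(3, 5, 8) = 8
D (Chance): 1/3·14 + 1/2·8 + 1/6·12 = 10.67
Root (Player 2): min(11, 8, 10.67) = 8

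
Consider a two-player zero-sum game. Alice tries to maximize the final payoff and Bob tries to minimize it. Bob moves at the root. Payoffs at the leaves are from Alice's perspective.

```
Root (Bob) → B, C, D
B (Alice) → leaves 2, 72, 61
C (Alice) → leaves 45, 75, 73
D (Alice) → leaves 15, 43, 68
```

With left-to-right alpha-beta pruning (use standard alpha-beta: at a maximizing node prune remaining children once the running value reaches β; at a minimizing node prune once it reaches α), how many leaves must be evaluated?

8

B [α=-∞,β=+∞]: v=72
C [α=-∞,β=72]: v=75 after child 2 ≥ β → β-cutoff, skip 1
D [α=-∞,β=72]: v=68
Root [α=-∞,β=+∞]: v=68
Leaves evaluated: 8 of 9.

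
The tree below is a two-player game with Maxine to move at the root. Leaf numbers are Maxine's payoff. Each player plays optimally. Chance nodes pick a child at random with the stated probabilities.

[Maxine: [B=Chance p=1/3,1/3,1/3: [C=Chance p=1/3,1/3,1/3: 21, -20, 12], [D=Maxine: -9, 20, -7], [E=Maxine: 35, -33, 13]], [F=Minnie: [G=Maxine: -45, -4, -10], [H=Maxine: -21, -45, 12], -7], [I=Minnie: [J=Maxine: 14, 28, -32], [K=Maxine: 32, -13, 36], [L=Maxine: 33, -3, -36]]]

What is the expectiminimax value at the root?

C (Chance): 1/3·21 + 1/3·-20 + 1/3·12 = 4.33
D (Maxine): max(-9, 20, -7) = 20
E (Maxine): max(35, -33, 13) = 35
B (Chance): 1/3·4.33 + 1/3·20 + 1/3·35 = 19.78
G (Maxine): max(-45, -4, -10) = -4
H (Maxine): max(-21, -45, 12) = 12
F (Minnie): min(-4, 12, -7) = -7
J (Maxine): max(14, 28, -32) = 28
K (Maxine): max(32, -13, 36) = 36
L (Maxine): max(33, -3, -36) = 33
I (Minnie): min(28, 36, 33) = 28
Root (Maxine): max(19.78, -7, 28) = 28

28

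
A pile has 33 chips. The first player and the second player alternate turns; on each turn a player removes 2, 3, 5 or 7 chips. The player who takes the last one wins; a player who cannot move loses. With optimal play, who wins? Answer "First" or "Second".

Positions where the player to move wins (W) vs loses (L):
i:   0  1  2  3  4  5  6  7  8  9 10 11 12 13 14 15 16 17 18 19 20 21 22 23 24 25 26 27 28 29 30 31 32 33
     L  L  W  W  W  W  W  W  W  L  L  W  W  W  W  W  W  W  L  L  W  W  W  W  W  W  W  L  L  W  W  W  W  W
Position 33 is W, so the first player wins.

First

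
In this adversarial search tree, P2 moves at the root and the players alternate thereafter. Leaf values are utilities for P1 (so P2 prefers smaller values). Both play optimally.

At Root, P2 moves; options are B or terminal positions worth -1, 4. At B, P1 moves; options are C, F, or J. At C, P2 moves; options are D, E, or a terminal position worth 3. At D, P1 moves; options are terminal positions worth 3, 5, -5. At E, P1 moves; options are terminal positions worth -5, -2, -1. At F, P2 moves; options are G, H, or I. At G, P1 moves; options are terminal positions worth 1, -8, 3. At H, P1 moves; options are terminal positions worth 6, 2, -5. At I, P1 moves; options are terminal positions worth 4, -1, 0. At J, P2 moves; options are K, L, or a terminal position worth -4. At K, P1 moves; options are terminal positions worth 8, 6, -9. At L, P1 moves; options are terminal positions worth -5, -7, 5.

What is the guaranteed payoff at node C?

D: max(3, 5, -5) = 5
E: max(-5, -2, -1) = -1
C: min(5, -1, 3) = -1

-1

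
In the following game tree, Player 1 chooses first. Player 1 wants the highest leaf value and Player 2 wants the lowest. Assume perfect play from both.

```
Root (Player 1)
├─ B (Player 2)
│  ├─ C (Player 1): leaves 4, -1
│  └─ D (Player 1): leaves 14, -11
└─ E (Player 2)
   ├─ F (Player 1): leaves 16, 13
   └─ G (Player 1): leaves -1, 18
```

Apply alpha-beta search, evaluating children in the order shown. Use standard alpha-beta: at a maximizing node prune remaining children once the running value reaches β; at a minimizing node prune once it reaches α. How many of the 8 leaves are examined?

C [α=-∞,β=+∞]: v=4
D [α=-∞,β=4]: v=14 after child 1 ≥ β → β-cutoff, skip 1
B [α=-∞,β=+∞]: v=4
F [α=4,β=+∞]: v=16
G [α=4,β=16]: v=18
E [α=4,β=+∞]: v=16
Root [α=-∞,β=+∞]: v=16
Leaves evaluated: 7 of 8.

7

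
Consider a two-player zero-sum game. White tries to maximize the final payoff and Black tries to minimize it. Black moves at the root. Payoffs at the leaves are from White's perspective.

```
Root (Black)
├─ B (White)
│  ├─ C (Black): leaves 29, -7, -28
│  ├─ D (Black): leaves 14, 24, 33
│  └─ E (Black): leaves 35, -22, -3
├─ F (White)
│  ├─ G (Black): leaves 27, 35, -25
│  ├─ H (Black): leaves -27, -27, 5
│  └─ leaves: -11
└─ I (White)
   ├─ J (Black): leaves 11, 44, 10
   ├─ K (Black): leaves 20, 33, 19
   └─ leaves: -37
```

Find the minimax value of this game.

-11

C (Black): min(29, -7, -28) = -28
D (Black): min(14, 24, 33) = 14
E (Black): min(35, -22, -3) = -22
B (White): max(-28, 14, -22) = 14
G (Black): min(27, 35, -25) = -25
H (Black): min(-27, -27, 5) = -27
F (White): max(-25, -27, -11) = -11
J (Black): min(11, 44, 10) = 10
K (Black): min(20, 33, 19) = 19
I (White): max(10, 19, -37) = 19
Root (Black): min(14, -11, 19) = -11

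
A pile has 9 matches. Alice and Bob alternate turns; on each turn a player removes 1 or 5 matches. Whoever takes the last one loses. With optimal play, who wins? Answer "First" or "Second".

Second

W/L table (W = player to move can force a win):
i:   0  1  2  3  4  5  6  7  8  9
     W  L  W  L  W  L  W  L  W  L
Position 9 is L, so the second player wins.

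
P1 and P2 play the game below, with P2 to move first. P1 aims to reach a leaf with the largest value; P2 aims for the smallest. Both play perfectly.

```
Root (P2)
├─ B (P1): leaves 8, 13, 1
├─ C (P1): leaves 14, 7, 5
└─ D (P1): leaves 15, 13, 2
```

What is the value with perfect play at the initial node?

13

B (P1): max(8, 13, 1) = 13
C (P1): max(14, 7, 5) = 14
D (P1): max(15, 13, 2) = 15
Root (P2): min(13, 14, 15) = 13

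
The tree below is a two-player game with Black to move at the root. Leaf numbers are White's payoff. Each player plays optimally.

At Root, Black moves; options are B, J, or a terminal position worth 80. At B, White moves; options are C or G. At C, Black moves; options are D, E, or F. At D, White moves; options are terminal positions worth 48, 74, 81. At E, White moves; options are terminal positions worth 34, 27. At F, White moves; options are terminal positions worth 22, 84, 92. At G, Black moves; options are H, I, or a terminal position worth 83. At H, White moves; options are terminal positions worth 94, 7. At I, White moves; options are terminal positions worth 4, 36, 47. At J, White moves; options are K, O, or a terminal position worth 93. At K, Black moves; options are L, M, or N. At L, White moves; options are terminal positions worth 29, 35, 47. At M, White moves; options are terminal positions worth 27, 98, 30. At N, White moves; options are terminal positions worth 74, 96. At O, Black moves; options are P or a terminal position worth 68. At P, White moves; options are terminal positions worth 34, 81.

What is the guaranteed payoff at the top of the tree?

D (White): max(48, 74, 81) = 81
E (White): max(34, 27) = 34
F (White): max(22, 84, 92) = 92
C (Black): min(81, 34, 92) = 34
H (White): max(94, 7) = 94
I (White): max(4, 36, 47) = 47
G (Black): min(94, 47, 83) = 47
B (White): max(34, 47) = 47
L (White): max(29, 35, 47) = 47
M (White): max(27, 98, 30) = 98
N (White): max(74, 96) = 96
K (Black): min(47, 98, 96) = 47
P (White): max(34, 81) = 81
O (Black): min(81, 68) = 68
J (White): max(47, 68, 93) = 93
Root (Black): min(47, 93, 80) = 47

47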